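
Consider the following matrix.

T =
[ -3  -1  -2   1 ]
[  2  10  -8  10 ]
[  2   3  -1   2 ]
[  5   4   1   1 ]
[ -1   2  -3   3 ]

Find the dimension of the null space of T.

2

Row reduce to echelon form.
R2 ← R2 + (2/3)·R1: [0, 28/3, -28/3, 32/3]
R3 ← R3 + (2/3)·R1: [0, 7/3, -7/3, 8/3]
R4 ← R4 + (5/3)·R1: [0, 7/3, -7/3, 8/3]
R5 ← R5 − (1/3)·R1: [0, 7/3, -7/3, 8/3]
R3 ← R3 − (1/4)·R2: [0, 0, 0, 0]
R4 ← R4 − (1/4)·R2: [0, 0, 0, 0]
R5 ← R5 − (1/4)·R2: [0, 0, 0, 0]
2 nonzero rows, so rank(T) = 2.
T has 4 columns; by rank–nullity, nullity = 4 − 2 = 2.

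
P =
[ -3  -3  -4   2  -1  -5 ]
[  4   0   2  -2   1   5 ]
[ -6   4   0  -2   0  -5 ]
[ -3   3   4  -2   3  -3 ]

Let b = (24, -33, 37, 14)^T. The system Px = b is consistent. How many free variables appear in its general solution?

2

Row reduce the augmented matrix [P | b].
R2 ← R2 + (4/3)·R1: [0, -4, -10/3, 2/3, -1/3, -5/3, -1]
R3 ← R3 − (2)·R1: [0, 10, 8, -6, 2, 5, -11]
R4 ← R4 − R1: [0, 6, 8, -4, 4, 2, -10]
R3 ← R3 + (5/2)·R2: [0, 0, -1/3, -13/3, 7/6, 5/6, -27/2]
R4 ← R4 + (3/2)·R2: [0, 0, 3, -3, 7/2, -1/2, -23/2]
R4 ← R4 + (9)·R3: [0, 0, 0, -42, 14, 7, -133]
The echelon form has 4 nonzero rows, and every pivot lies in the first 6 columns, so rank(P) = rank([P|b]) = 4.
The system is consistent.
Free variables = (unknowns) − (rank) = 6 − 4 = 2.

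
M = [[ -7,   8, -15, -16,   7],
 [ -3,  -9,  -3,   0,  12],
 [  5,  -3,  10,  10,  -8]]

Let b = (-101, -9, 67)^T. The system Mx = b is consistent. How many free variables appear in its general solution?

Row reduce the augmented matrix [M | b].
R2 ← R2 − (3/7)·R1: [0, -87/7, 24/7, 48/7, 9, 240/7]
R3 ← R3 + (5/7)·R1: [0, 19/7, -5/7, -10/7, -3, -36/7]
R3 ← R3 + (19/87)·R2: [0, 0, 1/29, 2/29, -30/29, 68/29]
The echelon form has 3 nonzero rows, and every pivot lies in the first 5 columns, so rank(M) = rank([M|b]) = 3.
The system is consistent.
Free variables = (unknowns) − (rank) = 5 − 3 = 2.

2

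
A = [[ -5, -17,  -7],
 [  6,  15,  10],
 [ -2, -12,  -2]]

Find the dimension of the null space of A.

Row reduce to echelon form.
R2 ← R2 + (6/5)·R1: [0, -27/5, 8/5]
R3 ← R3 − (2/5)·R1: [0, -26/5, 4/5]
R3 ← R3 − (26/27)·R2: [0, 0, -20/27]
3 nonzero rows, so rank(A) = 3.
A has 3 columns; by rank–nullity, nullity = 3 − 3 = 0.

0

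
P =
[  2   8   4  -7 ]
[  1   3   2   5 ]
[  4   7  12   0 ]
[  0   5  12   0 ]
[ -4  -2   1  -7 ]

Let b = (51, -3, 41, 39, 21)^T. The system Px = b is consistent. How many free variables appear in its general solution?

Row reduce the augmented matrix [P | b].
R2 ← R2 − (1/2)·R1: [0, -1, 0, 17/2, -57/2]
R3 ← R3 − (2)·R1: [0, -9, 4, 14, -61]
R5 ← R5 + (2)·R1: [0, 14, 9, -21, 123]
R3 ← R3 − (9)·R2: [0, 0, 4, -125/2, 391/2]
R4 ← R4 + (5)·R2: [0, 0, 12, 85/2, -207/2]
R5 ← R5 + (14)·R2: [0, 0, 9, 98, -276]
R4 ← R4 − (3)·R3: [0, 0, 0, 230, -690]
R5 ← R5 − (9/4)·R3: [0, 0, 0, 1909/8, -5727/8]
R5 ← R5 − (83/80)·R4: [0, 0, 0, 0, 0]
The echelon form has 4 nonzero rows, and every pivot lies in the first 4 columns, so rank(P) = rank([P|b]) = 4.
The system is consistent.
Free variables = (unknowns) − (rank) = 4 − 4 = 0.

0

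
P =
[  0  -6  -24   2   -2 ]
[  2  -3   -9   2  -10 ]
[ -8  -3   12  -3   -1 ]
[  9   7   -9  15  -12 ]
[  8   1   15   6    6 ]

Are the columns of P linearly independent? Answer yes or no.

Row reduce P to echelon form.
Swap R1 ↔ R2
R3 ← R3 + (4)·R1: [0, -15, -24, 5, -41]
R4 ← R4 − (9/2)·R1: [0, 41/2, 63/2, 6, 33]
R5 ← R5 − (4)·R1: [0, 13, 51, -2, 46]
R3 ← R3 − (5/2)·R2: [0, 0, 36, 0, -36]
R4 ← R4 + (41/12)·R2: [0, 0, -101/2, 77/6, 157/6]
R5 ← R5 + (13/6)·R2: [0, 0, -1, 7/3, 125/3]
R4 ← R4 + (101/72)·R3: [0, 0, 0, 77/6, -73/3]
R5 ← R5 + (1/36)·R3: [0, 0, 0, 7/3, 122/3]
R5 ← R5 − (2/11)·R4: [0, 0, 0, 0, 496/11]
5 pivots among 5 columns.
Every column is a pivot column, so the columns are linearly independent.

yes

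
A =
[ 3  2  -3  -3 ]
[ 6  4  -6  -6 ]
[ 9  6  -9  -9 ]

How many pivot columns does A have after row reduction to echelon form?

1

Row reduce to echelon form.
R2 ← R2 − (2)·R1: [0, 0, 0, 0]
R3 ← R3 − (3)·R1: [0, 0, 0, 0]
Echelon form has 1 nonzero row, so rank(A) = 1.
Each nonzero row contributes one pivot column: 1 pivot columns.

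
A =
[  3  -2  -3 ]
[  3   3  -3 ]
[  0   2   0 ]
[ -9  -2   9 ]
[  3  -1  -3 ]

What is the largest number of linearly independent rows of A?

Row reduce to echelon form.
R2 ← R2 − R1: [0, 5, 0]
R4 ← R4 + (3)·R1: [0, -8, 0]
R5 ← R5 − R1: [0, 1, 0]
R3 ← R3 − (2/5)·R2: [0, 0, 0]
R4 ← R4 + (8/5)·R2: [0, 0, 0]
R5 ← R5 − (1/5)·R2: [0, 0, 0]
Echelon form has 2 nonzero rows, so rank(A) = 2.
The rank gives the maximum number of linearly independent rows: 2.

2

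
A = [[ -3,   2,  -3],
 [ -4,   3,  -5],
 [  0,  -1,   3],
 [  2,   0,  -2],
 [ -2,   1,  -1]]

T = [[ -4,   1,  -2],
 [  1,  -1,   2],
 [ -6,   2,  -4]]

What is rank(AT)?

First compute AT:
[[ 32, -11,  22],
 [ 49, -17,  34],
 [-19,   7, -14],
 [  4,  -2,   4],
 [ 15,  -5,  10]]
Now row reduce the product.
R2 ← R2 − (49/32)·R1: [0, -5/32, 5/16]
R3 ← R3 + (19/32)·R1: [0, 15/32, -15/16]
R4 ← R4 − (1/8)·R1: [0, -5/8, 5/4]
R5 ← R5 − (15/32)·R1: [0, 5/32, -5/16]
R3 ← R3 + (3)·R2: [0, 0, 0]
R4 ← R4 − (4)·R2: [0, 0, 0]
R5 ← R5 + R2: [0, 0, 0]
2 nonzero rows, so rank(AT) = 2.

2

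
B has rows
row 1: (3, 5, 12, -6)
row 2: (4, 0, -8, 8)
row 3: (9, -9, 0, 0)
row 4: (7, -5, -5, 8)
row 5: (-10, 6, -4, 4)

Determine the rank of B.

Row reduce to echelon form.
R2 ← R2 − (4/3)·R1: [0, -20/3, -24, 16]
R3 ← R3 − (3)·R1: [0, -24, -36, 18]
R4 ← R4 − (7/3)·R1: [0, -50/3, -33, 22]
R5 ← R5 + (10/3)·R1: [0, 68/3, 36, -16]
R3 ← R3 − (18/5)·R2: [0, 0, 252/5, -198/5]
R4 ← R4 − (5/2)·R2: [0, 0, 27, -18]
R5 ← R5 + (17/5)·R2: [0, 0, -228/5, 192/5]
R4 ← R4 − (15/28)·R3: [0, 0, 0, 45/14]
R5 ← R5 + (19/21)·R3: [0, 0, 0, 18/7]
R5 ← R5 − (4/5)·R4: [0, 0, 0, 0]
Echelon form has 4 nonzero rows, so rank(B) = 4.

4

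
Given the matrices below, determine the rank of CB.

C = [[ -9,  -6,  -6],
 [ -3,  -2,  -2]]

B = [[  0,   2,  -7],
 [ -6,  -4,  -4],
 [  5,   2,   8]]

First compute CB:
[[  6,  -6,  39],
 [  2,  -2,  13]]
Now row reduce the product.
R2 ← R2 − (1/3)·R1: [0, 0, 0]
1 nonzero row, so rank(CB) = 1.

1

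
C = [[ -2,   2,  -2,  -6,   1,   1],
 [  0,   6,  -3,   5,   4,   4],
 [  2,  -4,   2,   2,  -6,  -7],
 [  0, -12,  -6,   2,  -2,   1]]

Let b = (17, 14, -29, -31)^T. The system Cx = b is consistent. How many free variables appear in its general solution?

2

Row reduce the augmented matrix [C | b].
R3 ← R3 + R1: [0, -2, 0, -4, -5, -6, -12]
R3 ← R3 + (1/3)·R2: [0, 0, -1, -7/3, -11/3, -14/3, -22/3]
R4 ← R4 + (2)·R2: [0, 0, -12, 12, 6, 9, -3]
R4 ← R4 − (12)·R3: [0, 0, 0, 40, 50, 65, 85]
The echelon form has 4 nonzero rows, and every pivot lies in the first 6 columns, so rank(C) = rank([C|b]) = 4.
The system is consistent.
Free variables = (unknowns) − (rank) = 6 − 4 = 2.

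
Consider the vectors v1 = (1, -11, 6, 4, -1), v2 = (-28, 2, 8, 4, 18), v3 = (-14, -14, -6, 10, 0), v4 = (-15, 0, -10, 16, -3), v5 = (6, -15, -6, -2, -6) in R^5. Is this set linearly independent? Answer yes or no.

no

Form the matrix with these vectors as rows and row reduce.
R2 ← R2 + (28)·R1: [0, -306, 176, 116, -10]
R3 ← R3 + (14)·R1: [0, -168, 78, 66, -14]
R4 ← R4 + (15)·R1: [0, -165, 80, 76, -18]
R5 ← R5 − (6)·R1: [0, 51, -42, -26, 0]
R3 ← R3 − (28/51)·R2: [0, 0, -950/51, 118/51, -434/51]
R4 ← R4 − (55/102)·R2: [0, 0, -760/51, 686/51, -643/51]
R5 ← R5 + (1/6)·R2: [0, 0, -38/3, -20/3, -5/3]
R4 ← R4 − (4/5)·R3: [0, 0, 0, 58/5, -29/5]
R5 ← R5 − (17/25)·R3: [0, 0, 0, -206/25, 103/25]
R5 ← R5 + (103/145)·R4: [0, 0, 0, 0, 0]
4 nonzero rows, so the 5 vectors span a space of dimension 4.
Since 4 < 5, the vectors are linearly dependent.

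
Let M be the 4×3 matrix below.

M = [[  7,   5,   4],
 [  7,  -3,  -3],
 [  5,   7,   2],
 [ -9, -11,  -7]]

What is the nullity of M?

Row reduce to echelon form.
R2 ← R2 − R1: [0, -8, -7]
R3 ← R3 − (5/7)·R1: [0, 24/7, -6/7]
R4 ← R4 + (9/7)·R1: [0, -32/7, -13/7]
R3 ← R3 + (3/7)·R2: [0, 0, -27/7]
R4 ← R4 − (4/7)·R2: [0, 0, 15/7]
R4 ← R4 + (5/9)·R3: [0, 0, 0]
3 nonzero rows, so rank(M) = 3.
M has 3 columns; by rank–nullity, nullity = 3 − 3 = 0.

0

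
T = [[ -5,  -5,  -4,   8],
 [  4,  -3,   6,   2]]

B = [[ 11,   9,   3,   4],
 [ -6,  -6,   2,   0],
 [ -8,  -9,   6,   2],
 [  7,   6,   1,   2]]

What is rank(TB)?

First compute TB:
[[ 63,  69, -41, -12],
 [ 28,  12,  44,  32]]
Now row reduce the product.
R2 ← R2 − (4/9)·R1: [0, -56/3, 560/9, 112/3]
2 nonzero rows, so rank(TB) = 2.

2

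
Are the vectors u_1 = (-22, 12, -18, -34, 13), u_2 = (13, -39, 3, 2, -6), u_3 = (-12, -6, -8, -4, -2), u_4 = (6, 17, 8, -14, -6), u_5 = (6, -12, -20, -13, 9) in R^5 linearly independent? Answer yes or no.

yes

Form the matrix with these vectors as rows and row reduce.
R2 ← R2 + (13/22)·R1: [0, -351/11, -84/11, -199/11, 37/22]
R3 ← R3 − (6/11)·R1: [0, -138/11, 20/11, 160/11, -100/11]
R4 ← R4 + (3/11)·R1: [0, 223/11, 34/11, -256/11, -27/11]
R5 ← R5 + (3/11)·R1: [0, -96/11, -274/11, -245/11, 138/11]
R3 ← R3 − (46/117)·R2: [0, 0, 188/39, 2534/117, -1141/117]
R4 ← R4 + (223/351)·R2: [0, 0, -206/117, -12203/351, -973/702]
R5 ← R5 − (32/117)·R2: [0, 0, -890/39, -2027/117, 1414/117]
R4 ← R4 + (103/282)·R3: [0, 0, 0, -11360/423, -2093/423]
R5 ← R5 + (445/94)·R3: [0, 0, 0, 12014/141, -9611/282]
R5 ← R5 + (18021/5680)·R4: [0, 0, 0, 0, -282751/5680]
5 nonzero rows, so the 5 vectors span a space of dimension 5.
Since 5 = 5, the vectors are linearly independent.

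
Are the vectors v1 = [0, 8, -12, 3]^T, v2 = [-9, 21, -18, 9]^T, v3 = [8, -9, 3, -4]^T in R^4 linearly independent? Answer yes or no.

yes

Form the matrix with these vectors as rows and row reduce.
Swap R1 ↔ R2
R3 ← R3 + (8/9)·R1: [0, 29/3, -13, 4]
R3 ← R3 − (29/24)·R2: [0, 0, 3/2, 3/8]
3 nonzero rows, so the 3 vectors span a space of dimension 3.
Since 3 = 3, the vectors are linearly independent.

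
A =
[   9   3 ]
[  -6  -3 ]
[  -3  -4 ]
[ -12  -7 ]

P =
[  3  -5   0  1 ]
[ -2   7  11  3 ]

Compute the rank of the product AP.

First compute AP:
[[ 21, -24,  33,  18],
 [-12,   9, -33, -15],
 [ -1, -13, -44, -15],
 [-22,  11, -77, -33]]
Now row reduce the product.
R2 ← R2 + (4/7)·R1: [0, -33/7, -99/7, -33/7]
R3 ← R3 + (1/21)·R1: [0, -99/7, -297/7, -99/7]
R4 ← R4 + (22/21)·R1: [0, -99/7, -297/7, -99/7]
R3 ← R3 − (3)·R2: [0, 0, 0, 0]
R4 ← R4 − (3)·R2: [0, 0, 0, 0]
2 nonzero rows, so rank(AP) = 2.

2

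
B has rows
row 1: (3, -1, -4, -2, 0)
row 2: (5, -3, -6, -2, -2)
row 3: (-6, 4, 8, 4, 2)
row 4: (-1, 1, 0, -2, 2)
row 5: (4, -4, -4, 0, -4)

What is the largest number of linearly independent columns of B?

3

Row reduce to echelon form.
R2 ← R2 − (5/3)·R1: [0, -4/3, 2/3, 4/3, -2]
R3 ← R3 + (2)·R1: [0, 2, 0, 0, 2]
R4 ← R4 + (1/3)·R1: [0, 2/3, -4/3, -8/3, 2]
R5 ← R5 − (4/3)·R1: [0, -8/3, 4/3, 8/3, -4]
R3 ← R3 + (3/2)·R2: [0, 0, 1, 2, -1]
R4 ← R4 + (1/2)·R2: [0, 0, -1, -2, 1]
R5 ← R5 − (2)·R2: [0, 0, 0, 0, 0]
R4 ← R4 + R3: [0, 0, 0, 0, 0]
Echelon form has 3 nonzero rows, so rank(B) = 3.
The rank gives the maximum number of linearly independent columns: 3.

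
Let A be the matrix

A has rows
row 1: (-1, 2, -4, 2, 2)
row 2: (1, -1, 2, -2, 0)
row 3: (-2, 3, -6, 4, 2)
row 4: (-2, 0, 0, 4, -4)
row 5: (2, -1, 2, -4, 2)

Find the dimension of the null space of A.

Row reduce to echelon form.
R2 ← R2 + R1: [0, 1, -2, 0, 2]
R3 ← R3 − (2)·R1: [0, -1, 2, 0, -2]
R4 ← R4 − (2)·R1: [0, -4, 8, 0, -8]
R5 ← R5 + (2)·R1: [0, 3, -6, 0, 6]
R3 ← R3 + R2: [0, 0, 0, 0, 0]
R4 ← R4 + (4)·R2: [0, 0, 0, 0, 0]
R5 ← R5 − (3)·R2: [0, 0, 0, 0, 0]
2 nonzero rows, so rank(A) = 2.
A has 5 columns; by rank–nullity, nullity = 5 − 2 = 3.

3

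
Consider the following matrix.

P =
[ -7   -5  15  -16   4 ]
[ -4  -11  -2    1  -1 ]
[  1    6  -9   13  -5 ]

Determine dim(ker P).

Row reduce to echelon form.
R2 ← R2 − (4/7)·R1: [0, -57/7, -74/7, 71/7, -23/7]
R3 ← R3 + (1/7)·R1: [0, 37/7, -48/7, 75/7, -31/7]
R3 ← R3 + (37/57)·R2: [0, 0, -782/57, 986/57, -374/57]
3 nonzero rows, so rank(P) = 3.
P has 5 columns; by rank–nullity, nullity = 5 − 3 = 2.

2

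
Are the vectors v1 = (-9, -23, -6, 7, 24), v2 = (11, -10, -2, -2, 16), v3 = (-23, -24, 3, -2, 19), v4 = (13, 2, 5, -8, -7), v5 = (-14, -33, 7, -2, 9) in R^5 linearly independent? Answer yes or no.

yes

Form the matrix with these vectors as rows and row reduce.
R2 ← R2 + (11/9)·R1: [0, -343/9, -28/3, 59/9, 136/3]
R3 ← R3 − (23/9)·R1: [0, 313/9, 55/3, -179/9, -127/3]
R4 ← R4 + (13/9)·R1: [0, -281/9, -11/3, 19/9, 83/3]
R5 ← R5 − (14/9)·R1: [0, 25/9, 49/3, -116/9, -85/3]
R3 ← R3 + (313/343)·R2: [0, 0, 481/49, -4770/343, -331/343]
R4 ← R4 − (281/343)·R2: [0, 0, 195/49, -1118/343, -3249/343]
R5 ← R5 + (25/343)·R2: [0, 0, 767/49, -4257/343, -8585/343]
R4 ← R4 − (15/37)·R3: [0, 0, 0, 88/37, -336/37]
R5 ← R5 − (59/37)·R3: [0, 0, 0, 2529/259, -6084/259]
R5 ← R5 − (2529/616)·R4: [0, 0, 0, 0, 1062/77]
5 nonzero rows, so the 5 vectors span a space of dimension 5.
Since 5 = 5, the vectors are linearly independent.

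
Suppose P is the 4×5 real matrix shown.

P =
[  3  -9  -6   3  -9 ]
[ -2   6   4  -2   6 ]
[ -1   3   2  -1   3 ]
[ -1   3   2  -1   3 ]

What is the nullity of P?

Row reduce to echelon form.
R2 ← R2 + (2/3)·R1: [0, 0, 0, 0, 0]
R3 ← R3 + (1/3)·R1: [0, 0, 0, 0, 0]
R4 ← R4 + (1/3)·R1: [0, 0, 0, 0, 0]
1 nonzero row, so rank(P) = 1.
P has 5 columns; by rank–nullity, nullity = 5 − 1 = 4.

4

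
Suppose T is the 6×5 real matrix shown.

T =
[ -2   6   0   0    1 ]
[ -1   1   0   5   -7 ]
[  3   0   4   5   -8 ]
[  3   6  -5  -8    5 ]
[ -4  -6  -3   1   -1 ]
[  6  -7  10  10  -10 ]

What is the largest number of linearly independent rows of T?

5

Row reduce to echelon form.
R2 ← R2 − (1/2)·R1: [0, -2, 0, 5, -15/2]
R3 ← R3 + (3/2)·R1: [0, 9, 4, 5, -13/2]
R4 ← R4 + (3/2)·R1: [0, 15, -5, -8, 13/2]
R5 ← R5 − (2)·R1: [0, -18, -3, 1, -3]
R6 ← R6 + (3)·R1: [0, 11, 10, 10, -7]
R3 ← R3 + (9/2)·R2: [0, 0, 4, 55/2, -161/4]
R4 ← R4 + (15/2)·R2: [0, 0, -5, 59/2, -199/4]
R5 ← R5 − (9)·R2: [0, 0, -3, -44, 129/2]
R6 ← R6 + (11/2)·R2: [0, 0, 10, 75/2, -193/4]
R4 ← R4 + (5/4)·R3: [0, 0, 0, 511/8, -1601/16]
R5 ← R5 + (3/4)·R3: [0, 0, 0, -187/8, 549/16]
R6 ← R6 − (5/2)·R3: [0, 0, 0, -125/4, 419/8]
R5 ← R5 + (187/511)·R4: [0, 0, 0, 0, -1178/511]
R6 ← R6 + (250/511)·R4: [0, 0, 0, 0, 1748/511]
R6 ← R6 + (46/31)·R5: [0, 0, 0, 0, 0]
Echelon form has 5 nonzero rows, so rank(T) = 5.
The rank gives the maximum number of linearly independent rows: 5.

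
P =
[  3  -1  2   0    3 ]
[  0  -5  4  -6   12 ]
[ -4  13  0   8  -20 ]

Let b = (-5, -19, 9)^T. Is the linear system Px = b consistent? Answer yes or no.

yes

Row reduce the augmented matrix [P | b].
R3 ← R3 + (4/3)·R1: [0, 35/3, 8/3, 8, -16, 7/3]
R3 ← R3 + (7/3)·R2: [0, 0, 12, -6, 12, -42]
The echelon form has 3 nonzero rows, and every pivot lies in the first 5 columns, so rank(P) = rank([P|b]) = 3.
The system is consistent.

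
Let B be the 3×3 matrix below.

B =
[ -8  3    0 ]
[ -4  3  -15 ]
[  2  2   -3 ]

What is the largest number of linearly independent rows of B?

Row reduce to echelon form.
R2 ← R2 − (1/2)·R1: [0, 3/2, -15]
R3 ← R3 + (1/4)·R1: [0, 11/4, -3]
R3 ← R3 − (11/6)·R2: [0, 0, 49/2]
Echelon form has 3 nonzero rows, so rank(B) = 3.
The rank gives the maximum number of linearly independent rows: 3.

3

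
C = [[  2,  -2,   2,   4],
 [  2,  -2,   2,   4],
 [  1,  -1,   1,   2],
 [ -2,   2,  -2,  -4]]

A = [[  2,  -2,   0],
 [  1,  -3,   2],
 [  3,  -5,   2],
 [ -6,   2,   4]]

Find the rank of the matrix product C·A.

First compute CA:
[[-16,   0,  16],
 [-16,   0,  16],
 [ -8,   0,   8],
 [ 16,   0, -16]]
Now row reduce the product.
R2 ← R2 − R1: [0, 0, 0]
R3 ← R3 − (1/2)·R1: [0, 0, 0]
R4 ← R4 + R1: [0, 0, 0]
1 nonzero row, so rank(CA) = 1.

1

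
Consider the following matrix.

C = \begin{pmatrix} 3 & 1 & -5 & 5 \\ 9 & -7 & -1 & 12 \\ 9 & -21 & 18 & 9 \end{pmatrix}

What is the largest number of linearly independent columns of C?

3

Row reduce to echelon form.
R2 ← R2 − (3)·R1: [0, -10, 14, -3]
R3 ← R3 − (3)·R1: [0, -24, 33, -6]
R3 ← R3 − (12/5)·R2: [0, 0, -3/5, 6/5]
Echelon form has 3 nonzero rows, so rank(C) = 3.
The rank gives the maximum number of linearly independent columns: 3.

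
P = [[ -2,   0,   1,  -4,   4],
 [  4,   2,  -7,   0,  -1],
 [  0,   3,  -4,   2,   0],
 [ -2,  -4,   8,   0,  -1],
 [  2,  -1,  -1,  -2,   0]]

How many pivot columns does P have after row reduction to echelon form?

3

Row reduce to echelon form.
R2 ← R2 + (2)·R1: [0, 2, -5, -8, 7]
R4 ← R4 − R1: [0, -4, 7, 4, -5]
R5 ← R5 + R1: [0, -1, 0, -6, 4]
R3 ← R3 − (3/2)·R2: [0, 0, 7/2, 14, -21/2]
R4 ← R4 + (2)·R2: [0, 0, -3, -12, 9]
R5 ← R5 + (1/2)·R2: [0, 0, -5/2, -10, 15/2]
R4 ← R4 + (6/7)·R3: [0, 0, 0, 0, 0]
R5 ← R5 + (5/7)·R3: [0, 0, 0, 0, 0]
Echelon form has 3 nonzero rows, so rank(P) = 3.
Each nonzero row contributes one pivot column: 3 pivot columns.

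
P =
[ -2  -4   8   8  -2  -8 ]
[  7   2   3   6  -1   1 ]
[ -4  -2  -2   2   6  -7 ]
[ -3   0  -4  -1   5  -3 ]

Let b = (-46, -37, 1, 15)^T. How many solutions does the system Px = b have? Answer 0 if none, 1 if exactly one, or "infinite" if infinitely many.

infinite

Row reduce the augmented matrix [P | b].
R2 ← R2 + (7/2)·R1: [0, -12, 31, 34, -8, -27, -198]
R3 ← R3 − (2)·R1: [0, 6, -18, -14, 10, 9, 93]
R4 ← R4 − (3/2)·R1: [0, 6, -16, -13, 8, 9, 84]
R3 ← R3 + (1/2)·R2: [0, 0, -5/2, 3, 6, -9/2, -6]
R4 ← R4 + (1/2)·R2: [0, 0, -1/2, 4, 4, -9/2, -15]
R4 ← R4 − (1/5)·R3: [0, 0, 0, 17/5, 14/5, -18/5, -69/5]
The echelon form has 4 nonzero rows, and every pivot lies in the first 6 columns, so rank(P) = rank([P|b]) = 4.
The system is consistent.
rank = 4 < 6 unknowns, so there are infinitely many solutions.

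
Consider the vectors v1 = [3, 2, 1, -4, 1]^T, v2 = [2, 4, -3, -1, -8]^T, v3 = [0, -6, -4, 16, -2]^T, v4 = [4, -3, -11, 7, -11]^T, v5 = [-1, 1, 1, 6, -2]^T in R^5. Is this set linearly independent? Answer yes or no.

Form the matrix with these vectors as rows and row reduce.
R2 ← R2 − (2/3)·R1: [0, 8/3, -11/3, 5/3, -26/3]
R4 ← R4 − (4/3)·R1: [0, -17/3, -37/3, 37/3, -37/3]
R5 ← R5 + (1/3)·R1: [0, 5/3, 4/3, 14/3, -5/3]
R3 ← R3 + (9/4)·R2: [0, 0, -49/4, 79/4, -43/2]
R4 ← R4 + (17/8)·R2: [0, 0, -161/8, 127/8, -123/4]
R5 ← R5 − (5/8)·R2: [0, 0, 29/8, 29/8, 15/4]
R4 ← R4 − (23/14)·R3: [0, 0, 0, -116/7, 32/7]
R5 ← R5 + (29/98)·R3: [0, 0, 0, 464/49, -128/49]
R5 ← R5 + (4/7)·R4: [0, 0, 0, 0, 0]
4 nonzero rows, so the 5 vectors span a space of dimension 4.
Since 4 < 5, the vectors are linearly dependent.

no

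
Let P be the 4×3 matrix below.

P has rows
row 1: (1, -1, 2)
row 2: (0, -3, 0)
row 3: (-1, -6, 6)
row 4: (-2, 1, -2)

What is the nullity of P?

0

Row reduce to echelon form.
R3 ← R3 + R1: [0, -7, 8]
R4 ← R4 + (2)·R1: [0, -1, 2]
R3 ← R3 − (7/3)·R2: [0, 0, 8]
R4 ← R4 − (1/3)·R2: [0, 0, 2]
R4 ← R4 − (1/4)·R3: [0, 0, 0]
3 nonzero rows, so rank(P) = 3.
P has 3 columns; by rank–nullity, nullity = 3 − 3 = 0.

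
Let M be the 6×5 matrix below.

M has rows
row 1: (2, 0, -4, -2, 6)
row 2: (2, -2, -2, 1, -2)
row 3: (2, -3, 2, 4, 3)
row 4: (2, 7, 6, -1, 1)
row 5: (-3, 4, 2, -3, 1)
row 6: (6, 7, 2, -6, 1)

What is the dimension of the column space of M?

5

Row reduce to echelon form.
R2 ← R2 − R1: [0, -2, 2, 3, -8]
R3 ← R3 − R1: [0, -3, 6, 6, -3]
R4 ← R4 − R1: [0, 7, 10, 1, -5]
R5 ← R5 + (3/2)·R1: [0, 4, -4, -6, 10]
R6 ← R6 − (3)·R1: [0, 7, 14, 0, -17]
R3 ← R3 − (3/2)·R2: [0, 0, 3, 3/2, 9]
R4 ← R4 + (7/2)·R2: [0, 0, 17, 23/2, -33]
R5 ← R5 + (2)·R2: [0, 0, 0, 0, -6]
R6 ← R6 + (7/2)·R2: [0, 0, 21, 21/2, -45]
R4 ← R4 − (17/3)·R3: [0, 0, 0, 3, -84]
R6 ← R6 − (7)·R3: [0, 0, 0, 0, -108]
R6 ← R6 − (18)·R5: [0, 0, 0, 0, 0]
Echelon form has 5 nonzero rows, so rank(M) = 5.
The column space has dimension equal to the rank: 5.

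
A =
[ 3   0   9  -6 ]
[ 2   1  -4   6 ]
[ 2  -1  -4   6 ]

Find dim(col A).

Row reduce to echelon form.
R2 ← R2 − (2/3)·R1: [0, 1, -10, 10]
R3 ← R3 − (2/3)·R1: [0, -1, -10, 10]
R3 ← R3 + R2: [0, 0, -20, 20]
Echelon form has 3 nonzero rows, so rank(A) = 3.
The column space has dimension equal to the rank: 3.

3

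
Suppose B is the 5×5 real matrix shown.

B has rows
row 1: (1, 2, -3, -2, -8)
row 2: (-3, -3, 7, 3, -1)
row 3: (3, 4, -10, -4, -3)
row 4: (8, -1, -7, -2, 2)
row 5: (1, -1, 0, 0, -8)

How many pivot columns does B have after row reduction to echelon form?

Row reduce to echelon form.
R2 ← R2 + (3)·R1: [0, 3, -2, -3, -25]
R3 ← R3 − (3)·R1: [0, -2, -1, 2, 21]
R4 ← R4 − (8)·R1: [0, -17, 17, 14, 66]
R5 ← R5 − R1: [0, -3, 3, 2, 0]
R3 ← R3 + (2/3)·R2: [0, 0, -7/3, 0, 13/3]
R4 ← R4 + (17/3)·R2: [0, 0, 17/3, -3, -227/3]
R5 ← R5 + R2: [0, 0, 1, -1, -25]
R4 ← R4 + (17/7)·R3: [0, 0, 0, -3, -456/7]
R5 ← R5 + (3/7)·R3: [0, 0, 0, -1, -162/7]
R5 ← R5 − (1/3)·R4: [0, 0, 0, 0, -10/7]
Echelon form has 5 nonzero rows, so rank(B) = 5.
Each nonzero row contributes one pivot column: 5 pivot columns.

5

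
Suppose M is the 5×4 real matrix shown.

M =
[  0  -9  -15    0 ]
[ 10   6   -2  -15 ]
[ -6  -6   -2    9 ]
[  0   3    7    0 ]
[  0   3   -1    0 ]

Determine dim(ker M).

Row reduce to echelon form.
Swap R1 ↔ R2
R3 ← R3 + (3/5)·R1: [0, -12/5, -16/5, 0]
R3 ← R3 − (4/15)·R2: [0, 0, 4/5, 0]
R4 ← R4 + (1/3)·R2: [0, 0, 2, 0]
R5 ← R5 + (1/3)·R2: [0, 0, -6, 0]
R4 ← R4 − (5/2)·R3: [0, 0, 0, 0]
R5 ← R5 + (15/2)·R3: [0, 0, 0, 0]
3 nonzero rows, so rank(M) = 3.
M has 4 columns; by rank–nullity, nullity = 4 − 3 = 1.

1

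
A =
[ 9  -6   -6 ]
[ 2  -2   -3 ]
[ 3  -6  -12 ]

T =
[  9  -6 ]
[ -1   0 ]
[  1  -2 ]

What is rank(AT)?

First compute AT:
[[ 81, -42],
 [ 17,  -6],
 [ 21,   6]]
Now row reduce the product.
R2 ← R2 − (17/81)·R1: [0, 76/27]
R3 ← R3 − (7/27)·R1: [0, 152/9]
R3 ← R3 − (6)·R2: [0, 0]
2 nonzero rows, so rank(AT) = 2.

2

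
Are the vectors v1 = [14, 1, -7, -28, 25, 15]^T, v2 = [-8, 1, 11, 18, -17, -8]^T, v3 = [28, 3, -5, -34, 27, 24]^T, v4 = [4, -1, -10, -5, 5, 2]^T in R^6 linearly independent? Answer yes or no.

Form the matrix with these vectors as rows and row reduce.
R2 ← R2 + (4/7)·R1: [0, 11/7, 7, 2, -19/7, 4/7]
R3 ← R3 − (2)·R1: [0, 1, 9, 22, -23, -6]
R4 ← R4 − (2/7)·R1: [0, -9/7, -8, 3, -15/7, -16/7]
R3 ← R3 − (7/11)·R2: [0, 0, 50/11, 228/11, -234/11, -70/11]
R4 ← R4 + (9/11)·R2: [0, 0, -25/11, 51/11, -48/11, -20/11]
R4 ← R4 + (1/2)·R3: [0, 0, 0, 15, -15, -5]
4 nonzero rows, so the 4 vectors span a space of dimension 4.
Since 4 = 4, the vectors are linearly independent.

yes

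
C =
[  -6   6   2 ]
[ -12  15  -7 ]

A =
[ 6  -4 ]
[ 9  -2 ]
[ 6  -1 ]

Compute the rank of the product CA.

2

First compute CA:
[[ 30,  10],
 [ 21,  25]]
Now row reduce the product.
R2 ← R2 − (7/10)·R1: [0, 18]
2 nonzero rows, so rank(CA) = 2.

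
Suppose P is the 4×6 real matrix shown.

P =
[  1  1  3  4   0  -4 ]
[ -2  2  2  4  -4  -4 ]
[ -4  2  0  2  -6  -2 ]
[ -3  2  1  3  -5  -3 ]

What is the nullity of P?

4

Row reduce to echelon form.
R2 ← R2 + (2)·R1: [0, 4, 8, 12, -4, -12]
R3 ← R3 + (4)·R1: [0, 6, 12, 18, -6, -18]
R4 ← R4 + (3)·R1: [0, 5, 10, 15, -5, -15]
R3 ← R3 − (3/2)·R2: [0, 0, 0, 0, 0, 0]
R4 ← R4 − (5/4)·R2: [0, 0, 0, 0, 0, 0]
2 nonzero rows, so rank(P) = 2.
P has 6 columns; by rank–nullity, nullity = 6 − 2 = 4.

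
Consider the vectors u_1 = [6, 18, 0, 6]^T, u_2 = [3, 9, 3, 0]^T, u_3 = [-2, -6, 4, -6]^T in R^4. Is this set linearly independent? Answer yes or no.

Form the matrix with these vectors as rows and row reduce.
R2 ← R2 − (1/2)·R1: [0, 0, 3, -3]
R3 ← R3 + (1/3)·R1: [0, 0, 4, -4]
R3 ← R3 − (4/3)·R2: [0, 0, 0, 0]
2 nonzero rows, so the 3 vectors span a space of dimension 2.
Since 2 < 3, the vectors are linearly dependent.

no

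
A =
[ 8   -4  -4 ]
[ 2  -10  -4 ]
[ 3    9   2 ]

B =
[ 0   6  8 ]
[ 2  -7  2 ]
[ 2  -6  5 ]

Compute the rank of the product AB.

First compute AB:
[[-16, 100,  36],
 [-28, 106, -24],
 [ 22, -57,  52]]
Now row reduce the product.
R2 ← R2 − (7/4)·R1: [0, -69, -87]
R3 ← R3 + (11/8)·R1: [0, 161/2, 203/2]
R3 ← R3 + (7/6)·R2: [0, 0, 0]
2 nonzero rows, so rank(AB) = 2.

2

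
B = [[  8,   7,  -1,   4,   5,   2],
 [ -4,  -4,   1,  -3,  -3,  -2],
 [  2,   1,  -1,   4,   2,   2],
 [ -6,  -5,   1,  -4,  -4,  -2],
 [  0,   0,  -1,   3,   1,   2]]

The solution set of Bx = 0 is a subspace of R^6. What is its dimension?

Row reduce to echelon form.
R2 ← R2 + (1/2)·R1: [0, -1/2, 1/2, -1, -1/2, -1]
R3 ← R3 − (1/4)·R1: [0, -3/4, -3/4, 3, 3/4, 3/2]
R4 ← R4 + (3/4)·R1: [0, 1/4, 1/4, -1, -1/4, -1/2]
R3 ← R3 − (3/2)·R2: [0, 0, -3/2, 9/2, 3/2, 3]
R4 ← R4 + (1/2)·R2: [0, 0, 1/2, -3/2, -1/2, -1]
R4 ← R4 + (1/3)·R3: [0, 0, 0, 0, 0, 0]
R5 ← R5 − (2/3)·R3: [0, 0, 0, 0, 0, 0]
3 nonzero rows, so rank(B) = 3.
B has 6 columns; by rank–nullity, nullity = 6 − 3 = 3.

3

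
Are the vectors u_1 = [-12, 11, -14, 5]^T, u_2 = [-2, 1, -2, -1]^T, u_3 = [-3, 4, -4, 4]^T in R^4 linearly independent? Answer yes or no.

no

Form the matrix with these vectors as rows and row reduce.
R2 ← R2 − (1/6)·R1: [0, -5/6, 1/3, -11/6]
R3 ← R3 − (1/4)·R1: [0, 5/4, -1/2, 11/4]
R3 ← R3 + (3/2)·R2: [0, 0, 0, 0]
2 nonzero rows, so the 3 vectors span a space of dimension 2.
Since 2 < 3, the vectors are linearly dependent.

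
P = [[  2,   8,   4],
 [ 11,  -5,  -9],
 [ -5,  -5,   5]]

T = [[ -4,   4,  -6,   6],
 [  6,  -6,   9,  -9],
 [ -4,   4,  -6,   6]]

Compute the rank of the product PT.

First compute PT:
[[ 24, -24,  36, -36],
 [-38,  38, -57,  57],
 [-30,  30, -45,  45]]
Now row reduce the product.
R2 ← R2 + (19/12)·R1: [0, 0, 0, 0]
R3 ← R3 + (5/4)·R1: [0, 0, 0, 0]
1 nonzero row, so rank(PT) = 1.

1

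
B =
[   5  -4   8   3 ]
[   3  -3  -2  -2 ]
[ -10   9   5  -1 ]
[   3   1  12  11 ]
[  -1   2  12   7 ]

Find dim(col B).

4

Row reduce to echelon form.
R2 ← R2 − (3/5)·R1: [0, -3/5, -34/5, -19/5]
R3 ← R3 + (2)·R1: [0, 1, 21, 5]
R4 ← R4 − (3/5)·R1: [0, 17/5, 36/5, 46/5]
R5 ← R5 + (1/5)·R1: [0, 6/5, 68/5, 38/5]
R3 ← R3 + (5/3)·R2: [0, 0, 29/3, -4/3]
R4 ← R4 + (17/3)·R2: [0, 0, -94/3, -37/3]
R5 ← R5 + (2)·R2: [0, 0, 0, 0]
R4 ← R4 + (94/29)·R3: [0, 0, 0, -483/29]
Echelon form has 4 nonzero rows, so rank(B) = 4.
The column space has dimension equal to the rank: 4.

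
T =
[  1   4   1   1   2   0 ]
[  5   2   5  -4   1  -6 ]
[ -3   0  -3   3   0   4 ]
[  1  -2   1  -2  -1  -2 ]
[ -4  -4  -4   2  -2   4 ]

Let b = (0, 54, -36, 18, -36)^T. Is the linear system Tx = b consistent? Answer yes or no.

Row reduce the augmented matrix [T | b].
R2 ← R2 − (5)·R1: [0, -18, 0, -9, -9, -6, 54]
R3 ← R3 + (3)·R1: [0, 12, 0, 6, 6, 4, -36]
R4 ← R4 − R1: [0, -6, 0, -3, -3, -2, 18]
R5 ← R5 + (4)·R1: [0, 12, 0, 6, 6, 4, -36]
R3 ← R3 + (2/3)·R2: [0, 0, 0, 0, 0, 0, 0]
R4 ← R4 − (1/3)·R2: [0, 0, 0, 0, 0, 0, 0]
R5 ← R5 + (2/3)·R2: [0, 0, 0, 0, 0, 0, 0]
The echelon form has 2 nonzero rows, and every pivot lies in the first 6 columns, so rank(T) = rank([T|b]) = 2.
The system is consistent.

yes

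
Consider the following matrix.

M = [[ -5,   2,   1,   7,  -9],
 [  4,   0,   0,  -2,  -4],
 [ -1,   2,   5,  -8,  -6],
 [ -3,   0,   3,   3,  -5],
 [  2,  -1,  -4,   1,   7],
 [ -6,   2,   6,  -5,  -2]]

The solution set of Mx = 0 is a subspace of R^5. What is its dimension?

Row reduce to echelon form.
R2 ← R2 + (4/5)·R1: [0, 8/5, 4/5, 18/5, -56/5]
R3 ← R3 − (1/5)·R1: [0, 8/5, 24/5, -47/5, -21/5]
R4 ← R4 − (3/5)·R1: [0, -6/5, 12/5, -6/5, 2/5]
R5 ← R5 + (2/5)·R1: [0, -1/5, -18/5, 19/5, 17/5]
R6 ← R6 − (6/5)·R1: [0, -2/5, 24/5, -67/5, 44/5]
R3 ← R3 − R2: [0, 0, 4, -13, 7]
R4 ← R4 + (3/4)·R2: [0, 0, 3, 3/2, -8]
R5 ← R5 + (1/8)·R2: [0, 0, -7/2, 17/4, 2]
R6 ← R6 + (1/4)·R2: [0, 0, 5, -25/2, 6]
R4 ← R4 − (3/4)·R3: [0, 0, 0, 45/4, -53/4]
R5 ← R5 + (7/8)·R3: [0, 0, 0, -57/8, 65/8]
R6 ← R6 − (5/4)·R3: [0, 0, 0, 15/4, -11/4]
R5 ← R5 + (19/30)·R4: [0, 0, 0, 0, -4/15]
R6 ← R6 − (1/3)·R4: [0, 0, 0, 0, 5/3]
R6 ← R6 + (25/4)·R5: [0, 0, 0, 0, 0]
5 nonzero rows, so rank(M) = 5.
M has 5 columns; by rank–nullity, nullity = 5 − 5 = 0.

0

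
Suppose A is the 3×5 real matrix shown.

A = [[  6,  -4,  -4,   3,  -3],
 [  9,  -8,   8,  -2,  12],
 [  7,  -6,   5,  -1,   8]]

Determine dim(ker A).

2

Row reduce to echelon form.
R2 ← R2 − (3/2)·R1: [0, -2, 14, -13/2, 33/2]
R3 ← R3 − (7/6)·R1: [0, -4/3, 29/3, -9/2, 23/2]
R3 ← R3 − (2/3)·R2: [0, 0, 1/3, -1/6, 1/2]
3 nonzero rows, so rank(A) = 3.
A has 5 columns; by rank–nullity, nullity = 5 − 3 = 2.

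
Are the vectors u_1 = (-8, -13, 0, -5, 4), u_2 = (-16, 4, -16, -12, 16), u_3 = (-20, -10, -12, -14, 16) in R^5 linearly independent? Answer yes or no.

Form the matrix with these vectors as rows and row reduce.
R2 ← R2 − (2)·R1: [0, 30, -16, -2, 8]
R3 ← R3 − (5/2)·R1: [0, 45/2, -12, -3/2, 6]
R3 ← R3 − (3/4)·R2: [0, 0, 0, 0, 0]
2 nonzero rows, so the 3 vectors span a space of dimension 2.
Since 2 < 3, the vectors are linearly dependent.

no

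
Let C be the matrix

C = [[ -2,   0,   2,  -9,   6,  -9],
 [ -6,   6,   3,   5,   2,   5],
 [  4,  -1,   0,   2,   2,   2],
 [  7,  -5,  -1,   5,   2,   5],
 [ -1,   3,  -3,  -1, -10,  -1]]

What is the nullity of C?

2

Row reduce to echelon form.
R2 ← R2 − (3)·R1: [0, 6, -3, 32, -16, 32]
R3 ← R3 + (2)·R1: [0, -1, 4, -16, 14, -16]
R4 ← R4 + (7/2)·R1: [0, -5, 6, -53/2, 23, -53/2]
R5 ← R5 − (1/2)·R1: [0, 3, -4, 7/2, -13, 7/2]
R3 ← R3 + (1/6)·R2: [0, 0, 7/2, -32/3, 34/3, -32/3]
R4 ← R4 + (5/6)·R2: [0, 0, 7/2, 1/6, 29/3, 1/6]
R5 ← R5 − (1/2)·R2: [0, 0, -5/2, -25/2, -5, -25/2]
R4 ← R4 − R3: [0, 0, 0, 65/6, -5/3, 65/6]
R5 ← R5 + (5/7)·R3: [0, 0, 0, -845/42, 65/21, -845/42]
R5 ← R5 + (13/7)·R4: [0, 0, 0, 0, 0, 0]
4 nonzero rows, so rank(C) = 4.
C has 6 columns; by rank–nullity, nullity = 6 − 4 = 2.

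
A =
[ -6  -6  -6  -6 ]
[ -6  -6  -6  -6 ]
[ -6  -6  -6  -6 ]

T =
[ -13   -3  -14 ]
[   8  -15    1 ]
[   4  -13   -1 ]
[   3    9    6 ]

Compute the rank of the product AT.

1

First compute AT:
[[-12, 132,  48],
 [-12, 132,  48],
 [-12, 132,  48]]
Now row reduce the product.
R2 ← R2 − R1: [0, 0, 0]
R3 ← R3 − R1: [0, 0, 0]
1 nonzero row, so rank(AT) = 1.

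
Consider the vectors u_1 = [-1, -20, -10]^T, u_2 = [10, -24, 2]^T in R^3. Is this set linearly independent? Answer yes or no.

yes

Form the matrix with these vectors as rows and row reduce.
R2 ← R2 + (10)·R1: [0, -224, -98]
2 nonzero rows, so the 2 vectors span a space of dimension 2.
Since 2 = 2, the vectors are linearly independent.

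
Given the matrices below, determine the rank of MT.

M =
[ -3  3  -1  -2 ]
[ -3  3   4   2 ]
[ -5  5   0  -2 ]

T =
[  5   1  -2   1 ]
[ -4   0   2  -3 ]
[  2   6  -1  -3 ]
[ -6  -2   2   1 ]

First compute MT:
[[-17,  -5,   9, -11],
 [-31,  17,  12, -22],
 [-33,  -1,  16, -22]]
Now row reduce the product.
R2 ← R2 − (31/17)·R1: [0, 444/17, -75/17, -33/17]
R3 ← R3 − (33/17)·R1: [0, 148/17, -25/17, -11/17]
R3 ← R3 − (1/3)·R2: [0, 0, 0, 0]
2 nonzero rows, so rank(MT) = 2.

2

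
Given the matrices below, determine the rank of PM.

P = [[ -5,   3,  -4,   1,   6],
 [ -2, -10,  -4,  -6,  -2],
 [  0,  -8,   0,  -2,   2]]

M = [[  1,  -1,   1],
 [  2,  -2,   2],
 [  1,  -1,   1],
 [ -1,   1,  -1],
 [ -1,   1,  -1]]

1

First compute PM:
[[-10,  10, -10],
 [-18,  18, -18],
 [-16,  16, -16]]
Now row reduce the product.
R2 ← R2 − (9/5)·R1: [0, 0, 0]
R3 ← R3 − (8/5)·R1: [0, 0, 0]
1 nonzero row, so rank(PM) = 1.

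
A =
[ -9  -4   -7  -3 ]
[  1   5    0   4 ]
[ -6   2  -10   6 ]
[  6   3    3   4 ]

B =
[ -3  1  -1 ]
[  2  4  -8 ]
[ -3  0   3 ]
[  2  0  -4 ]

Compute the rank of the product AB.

3

First compute AB:
[[ 34, -25,  32],
 [ 15,  21, -57],
 [ 64,   2, -64],
 [-13,  18, -37]]
Now row reduce the product.
R2 ← R2 − (15/34)·R1: [0, 1089/34, -1209/17]
R3 ← R3 − (32/17)·R1: [0, 834/17, -2112/17]
R4 ← R4 + (13/34)·R1: [0, 287/34, -421/17]
R3 ← R3 − (556/363)·R2: [0, 0, -1852/121]
R4 ← R4 − (287/1089)·R2: [0, 0, -2186/363]
R4 ← R4 − (1093/2778)·R3: [0, 0, 0]
3 nonzero rows, so rank(AB) = 3.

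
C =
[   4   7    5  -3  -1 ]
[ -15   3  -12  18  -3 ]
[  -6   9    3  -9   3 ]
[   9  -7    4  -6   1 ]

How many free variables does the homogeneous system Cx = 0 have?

2

Row reduce to echelon form.
R2 ← R2 + (15/4)·R1: [0, 117/4, 27/4, 27/4, -27/4]
R3 ← R3 + (3/2)·R1: [0, 39/2, 21/2, -27/2, 3/2]
R4 ← R4 − (9/4)·R1: [0, -91/4, -29/4, 3/4, 13/4]
R3 ← R3 − (2/3)·R2: [0, 0, 6, -18, 6]
R4 ← R4 + (7/9)·R2: [0, 0, -2, 6, -2]
R4 ← R4 + (1/3)·R3: [0, 0, 0, 0, 0]
3 nonzero rows, so rank(C) = 3.
C has 5 columns; by rank–nullity, nullity = 5 − 3 = 2.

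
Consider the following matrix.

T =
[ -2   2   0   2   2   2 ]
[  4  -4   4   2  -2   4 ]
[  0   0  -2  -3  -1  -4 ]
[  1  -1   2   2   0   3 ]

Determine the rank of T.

Row reduce to echelon form.
R2 ← R2 + (2)·R1: [0, 0, 4, 6, 2, 8]
R4 ← R4 + (1/2)·R1: [0, 0, 2, 3, 1, 4]
R3 ← R3 + (1/2)·R2: [0, 0, 0, 0, 0, 0]
R4 ← R4 − (1/2)·R2: [0, 0, 0, 0, 0, 0]
Echelon form has 2 nonzero rows, so rank(T) = 2.

2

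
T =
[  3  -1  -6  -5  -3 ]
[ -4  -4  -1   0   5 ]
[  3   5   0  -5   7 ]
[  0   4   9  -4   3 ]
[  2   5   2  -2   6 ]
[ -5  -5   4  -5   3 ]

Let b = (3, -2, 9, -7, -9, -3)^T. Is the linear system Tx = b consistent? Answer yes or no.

Row reduce the augmented matrix [T | b].
R2 ← R2 + (4/3)·R1: [0, -16/3, -9, -20/3, 1, 2]
R3 ← R3 − R1: [0, 6, 6, 0, 10, 6]
R5 ← R5 − (2/3)·R1: [0, 17/3, 6, 4/3, 8, -11]
R6 ← R6 + (5/3)·R1: [0, -20/3, -6, -40/3, -2, 2]
R3 ← R3 + (9/8)·R2: [0, 0, -33/8, -15/2, 89/8, 33/4]
R4 ← R4 + (3/4)·R2: [0, 0, 9/4, -9, 15/4, -11/2]
R5 ← R5 + (17/16)·R2: [0, 0, -57/16, -23/4, 145/16, -71/8]
R6 ← R6 − (5/4)·R2: [0, 0, 21/4, -5, -13/4, -1/2]
R4 ← R4 + (6/11)·R3: [0, 0, 0, -144/11, 108/11, -1]
R5 ← R5 − (19/22)·R3: [0, 0, 0, 8/11, -6/11, -16]
R6 ← R6 + (14/11)·R3: [0, 0, 0, -160/11, 120/11, 10]
R5 ← R5 + (1/18)·R4: [0, 0, 0, 0, 0, -289/18]
R6 ← R6 − (10/9)·R4: [0, 0, 0, 0, 0, 100/9]
R6 ← R6 + (200/289)·R5: [0, 0, 0, 0, 0, 0]
The echelon form has 5 nonzero rows; the last pivot sits in the augmented column, so rank(T) = 4 but rank([T|b]) = 5.
Since the ranks differ, the system is inconsistent.

no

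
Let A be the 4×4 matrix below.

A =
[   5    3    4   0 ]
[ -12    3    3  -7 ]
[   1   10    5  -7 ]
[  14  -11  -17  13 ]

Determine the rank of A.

3

Row reduce to echelon form.
R2 ← R2 + (12/5)·R1: [0, 51/5, 63/5, -7]
R3 ← R3 − (1/5)·R1: [0, 47/5, 21/5, -7]
R4 ← R4 − (14/5)·R1: [0, -97/5, -141/5, 13]
R3 ← R3 − (47/51)·R2: [0, 0, -126/17, -28/51]
R4 ← R4 + (97/51)·R2: [0, 0, -72/17, -16/51]
R4 ← R4 − (4/7)·R3: [0, 0, 0, 0]
Echelon form has 3 nonzero rows, so rank(A) = 3.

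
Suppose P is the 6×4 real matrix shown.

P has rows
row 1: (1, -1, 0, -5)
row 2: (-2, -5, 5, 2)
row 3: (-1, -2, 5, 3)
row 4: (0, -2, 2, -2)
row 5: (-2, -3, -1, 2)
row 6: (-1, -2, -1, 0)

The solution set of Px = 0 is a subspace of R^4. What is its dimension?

Row reduce to echelon form.
R2 ← R2 + (2)·R1: [0, -7, 5, -8]
R3 ← R3 + R1: [0, -3, 5, -2]
R5 ← R5 + (2)·R1: [0, -5, -1, -8]
R6 ← R6 + R1: [0, -3, -1, -5]
R3 ← R3 − (3/7)·R2: [0, 0, 20/7, 10/7]
R4 ← R4 − (2/7)·R2: [0, 0, 4/7, 2/7]
R5 ← R5 − (5/7)·R2: [0, 0, -32/7, -16/7]
R6 ← R6 − (3/7)·R2: [0, 0, -22/7, -11/7]
R4 ← R4 − (1/5)·R3: [0, 0, 0, 0]
R5 ← R5 + (8/5)·R3: [0, 0, 0, 0]
R6 ← R6 + (11/10)·R3: [0, 0, 0, 0]
3 nonzero rows, so rank(P) = 3.
P has 4 columns; by rank–nullity, nullity = 4 − 3 = 1.

1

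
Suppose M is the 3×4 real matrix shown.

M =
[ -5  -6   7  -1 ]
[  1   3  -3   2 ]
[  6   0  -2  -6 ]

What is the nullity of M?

2

Row reduce to echelon form.
R2 ← R2 + (1/5)·R1: [0, 9/5, -8/5, 9/5]
R3 ← R3 + (6/5)·R1: [0, -36/5, 32/5, -36/5]
R3 ← R3 + (4)·R2: [0, 0, 0, 0]
2 nonzero rows, so rank(M) = 2.
M has 4 columns; by rank–nullity, nullity = 4 − 2 = 2.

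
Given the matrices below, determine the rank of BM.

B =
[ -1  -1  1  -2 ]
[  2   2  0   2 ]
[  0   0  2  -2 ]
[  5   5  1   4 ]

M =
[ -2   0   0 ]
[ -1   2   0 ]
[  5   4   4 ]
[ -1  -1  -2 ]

2

First compute BM:
[[ 10,   4,   8],
 [ -8,   2,  -4],
 [ 12,  10,  12],
 [-14,  10,  -4]]
Now row reduce the product.
R2 ← R2 + (4/5)·R1: [0, 26/5, 12/5]
R3 ← R3 − (6/5)·R1: [0, 26/5, 12/5]
R4 ← R4 + (7/5)·R1: [0, 78/5, 36/5]
R3 ← R3 − R2: [0, 0, 0]
R4 ← R4 − (3)·R2: [0, 0, 0]
2 nonzero rows, so rank(BM) = 2.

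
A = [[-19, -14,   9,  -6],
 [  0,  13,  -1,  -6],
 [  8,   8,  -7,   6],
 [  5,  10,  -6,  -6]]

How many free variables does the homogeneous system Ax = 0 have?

0

Row reduce to echelon form.
R3 ← R3 + (8/19)·R1: [0, 40/19, -61/19, 66/19]
R4 ← R4 + (5/19)·R1: [0, 120/19, -69/19, -144/19]
R3 ← R3 − (40/247)·R2: [0, 0, -753/247, 1098/247]
R4 ← R4 − (120/247)·R2: [0, 0, -777/247, -1152/247]
R4 ← R4 − (259/251)·R3: [0, 0, 0, -2322/251]
4 nonzero rows, so rank(A) = 4.
A has 4 columns; by rank–nullity, nullity = 4 − 4 = 0.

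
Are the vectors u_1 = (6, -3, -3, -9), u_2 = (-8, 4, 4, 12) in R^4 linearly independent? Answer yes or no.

no

Form the matrix with these vectors as rows and row reduce.
R2 ← R2 + (4/3)·R1: [0, 0, 0, 0]
1 nonzero row, so the 2 vectors span a space of dimension 1.
Since 1 < 2, the vectors are linearly dependent.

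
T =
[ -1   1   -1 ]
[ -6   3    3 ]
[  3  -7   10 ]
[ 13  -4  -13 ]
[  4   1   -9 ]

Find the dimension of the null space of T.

Row reduce to echelon form.
R2 ← R2 − (6)·R1: [0, -3, 9]
R3 ← R3 + (3)·R1: [0, -4, 7]
R4 ← R4 + (13)·R1: [0, 9, -26]
R5 ← R5 + (4)·R1: [0, 5, -13]
R3 ← R3 − (4/3)·R2: [0, 0, -5]
R4 ← R4 + (3)·R2: [0, 0, 1]
R5 ← R5 + (5/3)·R2: [0, 0, 2]
R4 ← R4 + (1/5)·R3: [0, 0, 0]
R5 ← R5 + (2/5)·R3: [0, 0, 0]
3 nonzero rows, so rank(T) = 3.
T has 3 columns; by rank–nullity, nullity = 3 − 3 = 0.

0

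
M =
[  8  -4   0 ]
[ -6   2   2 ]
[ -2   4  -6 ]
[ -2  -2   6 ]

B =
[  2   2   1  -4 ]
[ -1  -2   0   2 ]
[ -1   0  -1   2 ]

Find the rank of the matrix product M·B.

2

First compute MB:
[[ 20,  24,   8, -40],
 [-16, -16,  -8,  32],
 [ -2, -12,   4,   4],
 [ -8,   0,  -8,  16]]
Now row reduce the product.
R2 ← R2 + (4/5)·R1: [0, 16/5, -8/5, 0]
R3 ← R3 + (1/10)·R1: [0, -48/5, 24/5, 0]
R4 ← R4 + (2/5)·R1: [0, 48/5, -24/5, 0]
R3 ← R3 + (3)·R2: [0, 0, 0, 0]
R4 ← R4 − (3)·R2: [0, 0, 0, 0]
2 nonzero rows, so rank(MB) = 2.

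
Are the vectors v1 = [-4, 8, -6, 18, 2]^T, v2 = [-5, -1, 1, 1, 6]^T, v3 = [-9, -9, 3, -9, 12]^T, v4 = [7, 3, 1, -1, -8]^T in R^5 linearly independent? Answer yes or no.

Form the matrix with these vectors as rows and row reduce.
R2 ← R2 − (5/4)·R1: [0, -11, 17/2, -43/2, 7/2]
R3 ← R3 − (9/4)·R1: [0, -27, 33/2, -99/2, 15/2]
R4 ← R4 + (7/4)·R1: [0, 17, -19/2, 61/2, -9/2]
R3 ← R3 − (27/11)·R2: [0, 0, -48/11, 36/11, -12/11]
R4 ← R4 + (17/11)·R2: [0, 0, 40/11, -30/11, 10/11]
R4 ← R4 + (5/6)·R3: [0, 0, 0, 0, 0]
3 nonzero rows, so the 4 vectors span a space of dimension 3.
Since 3 < 4, the vectors are linearly dependent.

no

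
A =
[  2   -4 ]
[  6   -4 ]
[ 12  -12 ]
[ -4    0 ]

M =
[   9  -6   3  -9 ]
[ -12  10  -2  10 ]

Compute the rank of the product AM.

First compute AM:
[[ 66, -52,  14, -58],
 [102, -76,  26, -94],
 [252, -192,  60, -228],
 [-36,  24, -12,  36]]
Now row reduce the product.
R2 ← R2 − (17/11)·R1: [0, 48/11, 48/11, -48/11]
R3 ← R3 − (42/11)·R1: [0, 72/11, 72/11, -72/11]
R4 ← R4 + (6/11)·R1: [0, -48/11, -48/11, 48/11]
R3 ← R3 − (3/2)·R2: [0, 0, 0, 0]
R4 ← R4 + R2: [0, 0, 0, 0]
2 nonzero rows, so rank(AM) = 2.

2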